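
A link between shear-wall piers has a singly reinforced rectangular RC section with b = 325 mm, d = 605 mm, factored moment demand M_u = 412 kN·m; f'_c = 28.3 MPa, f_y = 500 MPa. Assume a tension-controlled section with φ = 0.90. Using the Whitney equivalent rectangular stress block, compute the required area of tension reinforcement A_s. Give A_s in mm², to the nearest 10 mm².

M_n = M_u/φ = 412/0.90 = 457.778 kN·m.
With M_n = 0.85 f'_c a b (d − a/2), solve the quadratic for a:
a = d − √(d² − 2M_n/(0.85 f'_c b)) = 605 − √(605² − 2 × 457.778×10⁶/(0.85 × 28.3 × 325)) = 106.09 mm.
A_s = 0.85 f'_c a b / f_y = 0.85 × 28.3 × 106.09 × 325 / 500 = 1658.8 mm².

A_s ≈ 1660 mm²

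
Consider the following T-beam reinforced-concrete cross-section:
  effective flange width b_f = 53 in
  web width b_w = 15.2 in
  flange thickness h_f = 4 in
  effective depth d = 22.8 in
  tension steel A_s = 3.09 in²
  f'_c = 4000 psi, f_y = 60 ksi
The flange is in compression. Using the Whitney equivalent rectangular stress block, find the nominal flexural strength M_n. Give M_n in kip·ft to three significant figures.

Tension: T = A_s f_y = 3.09 × 60 = 185.4 kips.
Try a within the flange: a = T/(0.85 f'_c b_f) = 185.4/(0.85 × 4 × 53) = 1.029 in.
Since a = 1.029 ≤ h_f = 4 in, the stress block lies entirely in the flange; analyse as a rectangular beam of width b_f.
M_n = T(d − a/2) = 185.4 × (22.8 − 0.5145) = 4131.7 kip·in.
M_n = 4131.7/12 = 344.31 kip·ft.

M_n ≈ 344 kip·ft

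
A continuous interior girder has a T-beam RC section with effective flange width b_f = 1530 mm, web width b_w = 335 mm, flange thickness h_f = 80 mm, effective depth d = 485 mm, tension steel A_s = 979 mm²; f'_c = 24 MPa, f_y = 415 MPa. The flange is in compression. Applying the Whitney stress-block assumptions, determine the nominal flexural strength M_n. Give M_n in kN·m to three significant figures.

Tension: T = A_s f_y = 979 × 415 = 406285 N.
Try a within the flange: a = T/(0.85 f'_c b_f) = 406285/(0.85 × 24 × 1530) = 13.02 mm.
Since a = 13.02 ≤ h_f = 80 mm, the stress block lies entirely in the flange; analyse as a rectangular beam of width b_f.
M_n = T(d − a/2) = 406285 × (485 − 6.51) = 194.40 × 10⁶ N·mm.
M_n = 194.40 kN·m.

M_n ≈ 194 kN·m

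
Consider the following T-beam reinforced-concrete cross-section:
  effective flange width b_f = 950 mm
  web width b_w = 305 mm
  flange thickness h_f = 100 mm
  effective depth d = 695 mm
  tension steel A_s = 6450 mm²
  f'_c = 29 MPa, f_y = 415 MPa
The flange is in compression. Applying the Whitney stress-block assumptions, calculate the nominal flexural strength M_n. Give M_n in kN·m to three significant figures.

Tension: T = A_s f_y = 6450 × 415 = 2676750 N.
Try a within the flange: a = T/(0.85 f'_c b_f) = 2676750/(0.85 × 29 × 950) = 114.31 mm.
a = 114.31 > h_f = 100 mm: the block extends into the web. Split into flange-overhang and web parts.
C_f = 0.85 f'_c (b_f − b_w) h_f = 0.85 × 29 × (950 − 305) × 100 = 1589925 N.
Remaining web compression depth: a_w = (T − C_f)/(0.85 f'_c b_w) = (2676750 − 1589925)/(0.85 × 29 × 305) = 144.56 mm.
M_n = C_f(d − h_f/2) + (T − C_f)(d − a_w/2) = 1589925 × (695 − 50) + 1086825 × (695 − 72.28) = 1025.50 + 676.79 = 1702.29 × 10⁶ N·mm.
M_n = 1702.29 kN·m.

M_n ≈ 1700 kN·m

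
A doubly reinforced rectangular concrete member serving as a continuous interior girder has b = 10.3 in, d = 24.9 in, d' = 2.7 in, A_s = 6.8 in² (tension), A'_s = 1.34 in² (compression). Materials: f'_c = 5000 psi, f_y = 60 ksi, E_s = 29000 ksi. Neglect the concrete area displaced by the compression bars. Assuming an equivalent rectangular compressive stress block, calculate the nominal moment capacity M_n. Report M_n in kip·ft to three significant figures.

M_n ≈ 726 kip·ft

Assume both steels yield.
a = (A_s − A'_s) f_y/(0.85 f'_c b) = (6.8 − 1.34) × 60/(0.85 × 5 × 10.3) = 7.484 in.
c = a/β₁ = 7.484/0.8 = 9.355 in; ε'_s = 0.003(c − d')/c = 0.0021 ≥ ε_y = 0.0021, so the compression steel yields.
M_n = (A_s − A'_s) f_y (d − a/2) + A'_s f_y (d − d') = 327.6 × (24.9 − 3.742) + 80.4 × (24.9 − 2.7) = 6931.4 + 1784.9 = 8716.3 kip·in = 8716.3/12 = 726.36 kip·ft.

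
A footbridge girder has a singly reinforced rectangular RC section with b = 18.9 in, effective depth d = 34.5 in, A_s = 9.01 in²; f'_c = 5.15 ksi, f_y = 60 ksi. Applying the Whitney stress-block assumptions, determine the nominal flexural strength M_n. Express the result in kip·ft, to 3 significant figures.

T = A_s f_y = 9.01 × 60 = 540.6 kips.
a = T/(0.85 f'_c b) = 540.6/(0.85 × 5.15 × 18.9) = 6.534 in.
M_n = T(d − a/2) = 540.6 × (34.5 − 3.267) = 16884.6 kip·in = 16884.6/12 = 1407.05 kip·ft.

M_n ≈ 1410 kip·ft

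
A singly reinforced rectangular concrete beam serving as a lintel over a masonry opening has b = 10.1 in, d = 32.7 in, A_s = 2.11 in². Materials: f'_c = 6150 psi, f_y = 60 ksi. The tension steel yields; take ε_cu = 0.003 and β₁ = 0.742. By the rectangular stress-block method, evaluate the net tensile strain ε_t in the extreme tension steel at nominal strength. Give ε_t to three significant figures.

ε_t ≈ 0.0274

a = A_s f_y/(0.85 f'_c b) = 2.398 in.
β₁ = 0.742, so c = a/β₁ = 2.398/0.742 = 3.232 in.
From the linear strain diagram with ε_cu = 0.003: ε_t = 0.003 (d − c)/c = 0.003 × (32.7 − 3.232)/3.232 = 0.0274.
Since ε_t ≥ 0.005, the section is tension-controlled.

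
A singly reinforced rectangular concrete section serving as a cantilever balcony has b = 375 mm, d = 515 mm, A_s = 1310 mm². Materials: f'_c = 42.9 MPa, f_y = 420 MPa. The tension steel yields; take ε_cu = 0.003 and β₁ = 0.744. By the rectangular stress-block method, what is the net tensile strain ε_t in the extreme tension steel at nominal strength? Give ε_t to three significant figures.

ε_t ≈ 0.0256

a = A_s f_y/(0.85 f'_c b) = 40.24 mm.
β₁ = 0.744, so c = a/β₁ = 40.24/0.744 = 54.09 mm.
From the linear strain diagram with ε_cu = 0.003: ε_t = 0.003 (d − c)/c = 0.003 × (515 − 54.09)/54.09 = 0.0256.
Since ε_t ≥ 0.005, the section is tension-controlled.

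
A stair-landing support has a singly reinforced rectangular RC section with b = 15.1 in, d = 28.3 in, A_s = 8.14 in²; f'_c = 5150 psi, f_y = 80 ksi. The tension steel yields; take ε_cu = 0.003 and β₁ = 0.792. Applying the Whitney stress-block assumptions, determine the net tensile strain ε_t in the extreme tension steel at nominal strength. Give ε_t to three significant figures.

a = A_s f_y/(0.85 f'_c b) = 9.852 in.
β₁ = 0.792, so c = a/β₁ = 9.852/0.792 = 12.439 in.
From the linear strain diagram with ε_cu = 0.003: ε_t = 0.003 (d − c)/c = 0.003 × (28.3 − 12.439)/12.439 = 0.00383.
ε_t < 0.004 — the section is over-reinforced for flexure under ACI limits.

ε_t ≈ 0.00383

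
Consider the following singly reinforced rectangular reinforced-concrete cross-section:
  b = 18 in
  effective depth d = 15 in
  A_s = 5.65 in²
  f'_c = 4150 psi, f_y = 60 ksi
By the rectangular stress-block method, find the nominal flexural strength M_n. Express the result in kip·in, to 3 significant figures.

T = A_s f_y = 5.65 × 60 = 339 kips.
a = T/(0.85 f'_c b) = 339/(0.85 × 4.15 × 18) = 5.339 in.
M_n = T(d − a/2) = 339 × (15 − 2.6695) = 4180.0 kip·in.

M_n ≈ 4180 kip·in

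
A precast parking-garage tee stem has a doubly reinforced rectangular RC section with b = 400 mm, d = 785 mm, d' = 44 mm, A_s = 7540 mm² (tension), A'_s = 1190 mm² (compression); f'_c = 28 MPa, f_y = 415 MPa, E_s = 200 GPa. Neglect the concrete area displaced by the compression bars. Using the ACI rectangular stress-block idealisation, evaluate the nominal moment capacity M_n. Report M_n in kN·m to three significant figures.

M_n ≈ 2070 kN·m

Assume both tension and compression steel yield.
Net tension couple steel: A_s − A'_s = 6350 mm².
a = (A_s − A'_s) f_y / (0.85 f'_c b) = 2635250/(0.85 × 28 × 400) = 276.81 mm.
c = a/β₁ = 276.81/0.85 = 325.66 mm; ε'_s = 0.003(c − d')/c = 0.0026 ≥ f_y/E_s = 0.0021, so compression steel does yield.
M_n = (A_s − A'_s) f_y (d − a/2) + A'_s f_y (d − d') = [2635250 × (785 − 138.405) + 493850 × (785 − 44)] × 10⁻⁶ = 1703.94 + 365.94 = 2069.88 kN·m.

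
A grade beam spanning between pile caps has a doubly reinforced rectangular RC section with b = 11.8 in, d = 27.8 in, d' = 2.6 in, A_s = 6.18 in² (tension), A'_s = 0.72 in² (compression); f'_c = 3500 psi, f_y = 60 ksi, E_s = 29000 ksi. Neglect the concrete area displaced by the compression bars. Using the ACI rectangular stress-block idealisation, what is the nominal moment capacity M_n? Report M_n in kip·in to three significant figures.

Assume both steels yield.
a = (A_s − A'_s) f_y/(0.85 f'_c b) = (6.18 − 0.72) × 60/(0.85 × 3.5 × 11.8) = 9.332 in.
c = a/β₁ = 9.332/0.85 = 10.979 in; ε'_s = 0.003(c − d')/c = 0.0023 ≥ ε_y = 0.0021, so the compression steel yields.
M_n = (A_s − A'_s) f_y (d − a/2) + A'_s f_y (d − d') = 327.6 × (27.8 − 4.666) + 43.2 × (27.8 − 2.6) = 7578.7 + 1088.6 = 8667.3 kip·in.

M_n ≈ 8670 kip·in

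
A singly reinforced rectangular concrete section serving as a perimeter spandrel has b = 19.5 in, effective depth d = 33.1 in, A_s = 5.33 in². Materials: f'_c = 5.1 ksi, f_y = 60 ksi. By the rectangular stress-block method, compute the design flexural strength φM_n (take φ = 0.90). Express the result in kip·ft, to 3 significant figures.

φM_n ≈ 749 kip·ft

T = A_s f_y = 5.33 × 60 = 319.8 kips.
a = T/(0.85 f'_c b) = 319.8/(0.85 × 5.1 × 19.5) = 3.783 in.
M_n = T(d − a/2) = 319.8 × (33.1 − 1.8915) = 9980.5 kip·in = 9980.5/12 = 831.71 kip·ft.
φM_n = 0.90 × 831.71 = 748.54 kip·ft.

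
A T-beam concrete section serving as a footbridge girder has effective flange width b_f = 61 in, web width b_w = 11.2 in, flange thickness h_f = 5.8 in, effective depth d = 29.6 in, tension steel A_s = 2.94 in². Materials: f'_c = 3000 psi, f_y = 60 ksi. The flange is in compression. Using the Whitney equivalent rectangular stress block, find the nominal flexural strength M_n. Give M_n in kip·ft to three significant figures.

M_n ≈ 427 kip·ft

Tension: T = A_s f_y = 2.94 × 60 = 176.4 kips.
Try a within the flange: a = T/(0.85 f'_c b_f) = 176.4/(0.85 × 3 × 61) = 1.134 in.
Since a = 1.134 ≤ h_f = 5.8 in, the stress block lies entirely in the flange; analyse as a rectangular beam of width b_f.
M_n = T(d − a/2) = 176.4 × (29.6 − 0.567) = 5121.4 kip·in.
M_n = 5121.4/12 = 426.78 kip·ft.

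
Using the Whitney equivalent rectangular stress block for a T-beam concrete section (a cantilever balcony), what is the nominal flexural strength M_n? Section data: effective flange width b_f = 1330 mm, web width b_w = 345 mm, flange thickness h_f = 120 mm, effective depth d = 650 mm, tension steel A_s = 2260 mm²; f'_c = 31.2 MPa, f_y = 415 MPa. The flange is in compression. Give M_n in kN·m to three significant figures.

M_n ≈ 597 kN·m

Tension: T = A_s f_y = 2260 × 415 = 937900 N.
Try a within the flange: a = T/(0.85 f'_c b_f) = 937900/(0.85 × 31.2 × 1330) = 26.59 mm.
Since a = 26.59 ≤ h_f = 120 mm, the stress block lies entirely in the flange; analyse as a rectangular beam of width b_f.
M_n = T(d − a/2) = 937900 × (650 − 13.295) = 597.17 × 10⁶ N·mm.
M_n = 597.17 kN·m.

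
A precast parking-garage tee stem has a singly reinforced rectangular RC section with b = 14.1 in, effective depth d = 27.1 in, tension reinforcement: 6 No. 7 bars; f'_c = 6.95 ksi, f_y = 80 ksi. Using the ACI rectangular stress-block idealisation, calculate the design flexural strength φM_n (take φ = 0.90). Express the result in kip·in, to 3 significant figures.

φM_n ≈ 6580 kip·in

A_s = 6 × 0.6 = 3.6 in².
T = A_s f_y = 3.6 × 80 = 288 kips.
a = T/(0.85 f'_c b) = 288/(0.85 × 6.95 × 14.1) = 3.458 in.
M_n = T(d − a/2) = 288 × (27.1 − 1.729) = 7306.8 kip·in.
φM_n = 0.90 × 7306.8 = 6576.1 kip·in.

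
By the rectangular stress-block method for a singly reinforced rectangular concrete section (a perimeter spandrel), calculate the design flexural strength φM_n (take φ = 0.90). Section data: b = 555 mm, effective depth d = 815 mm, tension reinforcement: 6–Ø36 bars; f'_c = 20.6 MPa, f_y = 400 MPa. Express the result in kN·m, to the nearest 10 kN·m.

φM_n ≈ 1520 kN·m

A_s = 6 × 1018 = 6108 mm².
T = A_s f_y = 6108 × 400 = 2443200 N = 2443.2 kN.
From C = T: a = T/(0.85 f'_c b) = 2443200/(0.85 × 20.6 × 555) = 251.41 mm.
M_n = T(d − a/2) = 2443.2 kN × (815 − 125.705) mm = 1684.09 kN·m.
φM_n = 0.90 × 1684.09 = 1515.68 kN·m.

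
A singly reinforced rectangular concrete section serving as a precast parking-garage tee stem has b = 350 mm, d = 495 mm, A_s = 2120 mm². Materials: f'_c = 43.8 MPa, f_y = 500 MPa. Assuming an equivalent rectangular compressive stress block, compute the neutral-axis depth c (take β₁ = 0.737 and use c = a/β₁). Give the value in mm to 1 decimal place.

c ≈ 110.4 mm

T = A_s f_y = 2120 × 500 = 1060000 N = 1060 kN.
Setting C = 0.85 f'_c a b equal to T: a = 1060000/(0.85 × 43.8 × 350) = 81.348 mm.
With β₁ = 0.737, c = a/β₁ = 81.348/0.737 = 110.4 mm.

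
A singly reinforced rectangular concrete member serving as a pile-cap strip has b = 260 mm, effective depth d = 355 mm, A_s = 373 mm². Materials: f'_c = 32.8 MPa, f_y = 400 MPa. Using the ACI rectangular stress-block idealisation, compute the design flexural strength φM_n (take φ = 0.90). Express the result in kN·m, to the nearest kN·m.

T = A_s f_y = 373 × 400 = 149200 N = 149.2 kN.
From C = T: a = T/(0.85 f'_c b) = 149200/(0.85 × 32.8 × 260) = 20.58 mm.
M_n = T(d − a/2) = 149.2 kN × (355 − 10.29) mm = 51.43 kN·m.
φM_n = 0.90 × 51.43 = 46.29 kN·m.

φM_n ≈ 46 kN·m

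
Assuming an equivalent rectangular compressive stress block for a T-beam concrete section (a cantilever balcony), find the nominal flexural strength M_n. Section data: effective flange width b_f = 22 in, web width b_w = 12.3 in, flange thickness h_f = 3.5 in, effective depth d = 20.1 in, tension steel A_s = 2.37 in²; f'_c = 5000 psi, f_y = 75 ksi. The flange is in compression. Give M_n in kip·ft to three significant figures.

Tension: T = A_s f_y = 2.37 × 75 = 177.75 kips.
Try a within the flange: a = T/(0.85 f'_c b_f) = 177.75/(0.85 × 5 × 22) = 1.901 in.
Since a = 1.901 ≤ h_f = 3.5 in, the stress block lies entirely in the flange; analyse as a rectangular beam of width b_f.
M_n = T(d − a/2) = 177.75 × (20.1 − 0.9505) = 3403.8 kip·in.
M_n = 3403.8/12 = 283.65 kip·ft.

M_n ≈ 284 kip·ft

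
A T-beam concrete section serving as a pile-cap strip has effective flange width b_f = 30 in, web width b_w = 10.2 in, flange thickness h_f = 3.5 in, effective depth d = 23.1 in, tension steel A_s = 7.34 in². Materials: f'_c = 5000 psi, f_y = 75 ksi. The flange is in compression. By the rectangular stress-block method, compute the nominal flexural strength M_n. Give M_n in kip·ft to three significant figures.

Tension: T = A_s f_y = 7.34 × 75 = 550.5 kips.
Try a within the flange: a = T/(0.85 f'_c b_f) = 550.5/(0.85 × 5 × 30) = 4.318 in.
a = 4.318 > h_f = 3.5 in: the block extends into the web. Split into flange-overhang and web parts.
C_f = 0.85 f'_c (b_f − b_w) h_f = 0.85 × 5 × (30 − 10.2) × 3.5 = 294.5 kips.
Remaining web compression depth: a_w = (T − C_f)/(0.85 f'_c b_w) = (550.5 − 294.5)/(0.85 × 5 × 10.2) = 5.905 in.
M_n = C_f(d − h_f/2) + (T − C_f)(d − a_w/2) = 294.5 × (23.1 − 1.75) + 256 × (23.1 − 2.9525) = 6287.6 + 5157.8 = 11445.4 kip·in.
M_n = 11445.4/12 = 953.78 kip·ft.

M_n ≈ 954 kip·ft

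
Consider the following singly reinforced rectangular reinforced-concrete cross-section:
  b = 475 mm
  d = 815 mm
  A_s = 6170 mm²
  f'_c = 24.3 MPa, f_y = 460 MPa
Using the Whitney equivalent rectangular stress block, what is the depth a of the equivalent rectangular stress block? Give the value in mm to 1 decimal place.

T = A_s f_y = 6170 × 460 = 2838200 N = 2838.2 kN.
Setting C = 0.85 f'_c a b equal to T: a = 2838200/(0.85 × 24.3 × 475) = 289.3 mm.

a ≈ 289.3 mm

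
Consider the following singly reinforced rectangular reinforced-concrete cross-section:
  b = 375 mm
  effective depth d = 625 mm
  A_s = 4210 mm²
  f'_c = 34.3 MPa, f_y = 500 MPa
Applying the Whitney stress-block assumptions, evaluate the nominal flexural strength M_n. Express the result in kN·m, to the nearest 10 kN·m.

T = A_s f_y = 4210 × 500 = 2105000 N = 2105 kN.
From C = T: a = T/(0.85 f'_c b) = 2105000/(0.85 × 34.3 × 375) = 192.53 mm.
M_n = T(d − a/2) = 2105 kN × (625 − 96.265) mm = 1112.99 kN·m.

M_n ≈ 1110 kN·m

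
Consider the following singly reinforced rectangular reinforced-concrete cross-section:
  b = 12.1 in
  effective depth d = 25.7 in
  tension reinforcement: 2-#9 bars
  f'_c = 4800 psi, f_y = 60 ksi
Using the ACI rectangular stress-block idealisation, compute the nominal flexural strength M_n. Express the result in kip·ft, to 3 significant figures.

M_n ≈ 245 kip·ft

A_s = 2 × 1 = 2 in².
T = A_s f_y = 2 × 60 = 120 kips.
a = T/(0.85 f'_c b) = 120/(0.85 × 4.8 × 12.1) = 2.431 in.
M_n = T(d − a/2) = 120 × (25.7 − 1.2155) = 2938.1 kip·in = 2938.1/12 = 244.84 kip·ft.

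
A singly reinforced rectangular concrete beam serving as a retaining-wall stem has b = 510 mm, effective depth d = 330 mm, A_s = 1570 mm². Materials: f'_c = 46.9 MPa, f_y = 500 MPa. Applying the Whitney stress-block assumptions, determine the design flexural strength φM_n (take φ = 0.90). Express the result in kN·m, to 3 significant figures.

φM_n ≈ 220 kN·m

T = A_s f_y = 1570 × 500 = 785000 N = 785 kN.
From C = T: a = T/(0.85 f'_c b) = 785000/(0.85 × 46.9 × 510) = 38.61 mm.
M_n = T(d − a/2) = 785 kN × (330 − 19.305) mm = 243.90 kN·m.
φM_n = 0.90 × 243.90 = 219.51 kN·m.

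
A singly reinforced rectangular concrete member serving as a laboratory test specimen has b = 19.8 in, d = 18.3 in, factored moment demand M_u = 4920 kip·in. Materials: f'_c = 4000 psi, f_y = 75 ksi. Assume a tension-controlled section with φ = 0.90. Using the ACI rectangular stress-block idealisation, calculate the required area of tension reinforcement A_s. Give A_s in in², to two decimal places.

A_s ≈ 4.64 in²

M_n = M_u/φ = 4920/0.90 = 5466.67 kip·in.
From M_n = 0.85 f'_c a b (d − a/2):
a = d − √(d² − 2M_n/(0.85 f'_c b)) = 18.3 − √(18.3² − 2 × 5466.67/(0.85 × 4 × 19.8)) = 5.167 in.
A_s = 0.85 f'_c a b / f_y = 0.85 × 4 × 5.167 × 19.8 / 75 = 4.638 in².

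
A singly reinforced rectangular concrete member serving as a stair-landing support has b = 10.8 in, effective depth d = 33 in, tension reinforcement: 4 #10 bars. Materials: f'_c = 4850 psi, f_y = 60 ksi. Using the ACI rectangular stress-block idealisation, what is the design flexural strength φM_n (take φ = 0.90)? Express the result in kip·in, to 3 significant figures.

A_s = 4 × 1.27 = 5.08 in².
T = A_s f_y = 5.08 × 60 = 304.8 kips.
a = T/(0.85 f'_c b) = 304.8/(0.85 × 4.85 × 10.8) = 6.846 in.
M_n = T(d − a/2) = 304.8 × (33 − 3.423) = 9015.1 kip·in.
φM_n = 0.90 × 9015.1 = 8113.6 kip·in.

φM_n ≈ 8110 kip·in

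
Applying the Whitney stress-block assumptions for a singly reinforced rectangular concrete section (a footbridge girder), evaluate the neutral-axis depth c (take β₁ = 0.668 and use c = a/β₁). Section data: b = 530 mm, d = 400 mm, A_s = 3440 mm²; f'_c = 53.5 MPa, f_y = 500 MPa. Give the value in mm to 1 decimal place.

T = A_s f_y = 3440 × 500 = 1720000 N = 1720 kN.
Setting C = 0.85 f'_c a b equal to T: a = 1720000/(0.85 × 53.5 × 530) = 71.364 mm.
With β₁ = 0.668, c = a/β₁ = 71.364/0.668 = 106.8 mm.

c ≈ 106.8 mm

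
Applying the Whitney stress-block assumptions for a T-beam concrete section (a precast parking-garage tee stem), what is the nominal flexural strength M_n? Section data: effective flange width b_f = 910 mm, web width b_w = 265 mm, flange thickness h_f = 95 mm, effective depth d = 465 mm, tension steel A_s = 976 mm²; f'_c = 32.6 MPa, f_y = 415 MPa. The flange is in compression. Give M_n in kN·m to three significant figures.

M_n ≈ 185 kN·m

Tension: T = A_s f_y = 976 × 415 = 405040 N.
Try a within the flange: a = T/(0.85 f'_c b_f) = 405040/(0.85 × 32.6 × 910) = 16.06 mm.
Since a = 16.06 ≤ h_f = 95 mm, the stress block lies entirely in the flange; analyse as a rectangular beam of width b_f.
M_n = T(d − a/2) = 405040 × (465 − 8.03) = 185.09 × 10⁶ N·mm.
M_n = 185.09 kN·m.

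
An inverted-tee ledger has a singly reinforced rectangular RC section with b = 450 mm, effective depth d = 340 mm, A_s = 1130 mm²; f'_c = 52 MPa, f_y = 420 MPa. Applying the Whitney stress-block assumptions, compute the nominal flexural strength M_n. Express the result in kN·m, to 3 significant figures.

M_n ≈ 156 kN·m

T = A_s f_y = 1130 × 420 = 474600 N = 474.6 kN.
From C = T: a = T/(0.85 f'_c b) = 474600/(0.85 × 52 × 450) = 23.86 mm.
M_n = T(d − a/2) = 474.6 kN × (340 − 11.93) mm = 155.70 kN·m.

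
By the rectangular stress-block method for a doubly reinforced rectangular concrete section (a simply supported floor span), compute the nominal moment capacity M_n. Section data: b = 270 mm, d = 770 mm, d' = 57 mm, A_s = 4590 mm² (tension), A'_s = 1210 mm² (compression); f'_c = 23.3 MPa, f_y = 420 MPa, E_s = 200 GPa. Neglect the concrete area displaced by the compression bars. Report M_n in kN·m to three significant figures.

Assume both tension and compression steel yield.
Net tension couple steel: A_s − A'_s = 3380 mm².
a = (A_s − A'_s) f_y / (0.85 f'_c b) = 1419600/(0.85 × 23.3 × 270) = 265.48 mm.
c = a/β₁ = 265.48/0.85 = 312.33 mm; ε'_s = 0.003(c − d')/c = 0.0025 ≥ f_y/E_s = 0.0021, so compression steel does yield.
M_n = (A_s − A'_s) f_y (d − a/2) + A'_s f_y (d − d') = [1419600 × (770 − 132.74) + 508200 × (770 − 57)] × 10⁻⁶ = 904.65 + 362.35 = 1267.00 kN·m.

M_n ≈ 1270 kN·m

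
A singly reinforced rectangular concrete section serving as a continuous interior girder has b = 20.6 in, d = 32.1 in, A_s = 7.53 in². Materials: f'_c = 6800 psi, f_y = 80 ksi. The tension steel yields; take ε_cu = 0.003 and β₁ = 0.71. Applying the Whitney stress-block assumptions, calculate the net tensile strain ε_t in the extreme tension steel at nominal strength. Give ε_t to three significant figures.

a = A_s f_y/(0.85 f'_c b) = 5.059 in.
β₁ = 0.71, so c = a/β₁ = 5.059/0.71 = 7.125 in.
From the linear strain diagram with ε_cu = 0.003: ε_t = 0.003 (d − c)/c = 0.003 × (32.1 − 7.125)/7.125 = 0.0105.
Since ε_t ≥ 0.005, the section is tension-controlled.

ε_t ≈ 0.0105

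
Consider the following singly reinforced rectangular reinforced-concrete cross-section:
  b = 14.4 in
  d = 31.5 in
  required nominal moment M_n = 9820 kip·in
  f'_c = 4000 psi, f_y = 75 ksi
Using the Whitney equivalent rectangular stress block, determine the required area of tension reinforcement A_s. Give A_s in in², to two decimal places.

A_s ≈ 4.69 in²

From M_n = 0.85 f'_c a b (d − a/2):
a = d − √(d² − 2M_n/(0.85 f'_c b)) = 31.5 − √(31.5² − 2 × 9820/(0.85 × 4 × 14.4)) = 7.187 in.
A_s = 0.85 f'_c a b / f_y = 0.85 × 4 × 7.187 × 14.4 / 75 = 4.692 in².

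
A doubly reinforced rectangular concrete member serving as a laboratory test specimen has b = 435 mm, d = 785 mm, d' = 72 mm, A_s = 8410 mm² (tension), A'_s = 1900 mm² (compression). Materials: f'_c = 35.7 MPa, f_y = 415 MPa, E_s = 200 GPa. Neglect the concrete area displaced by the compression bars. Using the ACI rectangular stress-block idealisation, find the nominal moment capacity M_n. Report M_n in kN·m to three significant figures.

Assume both tension and compression steel yield.
Net tension couple steel: A_s − A'_s = 6510 mm².
a = (A_s − A'_s) f_y / (0.85 f'_c b) = 2701650/(0.85 × 35.7 × 435) = 204.67 mm.
c = a/β₁ = 204.67/0.795 = 257.45 mm; ε'_s = 0.003(c − d')/c = 0.0022 ≥ f_y/E_s = 0.0021, so compression steel does yield.
M_n = (A_s − A'_s) f_y (d − a/2) + A'_s f_y (d − d') = [2701650 × (785 − 102.335) + 788500 × (785 − 72)] × 10⁻⁶ = 1844.32 + 562.20 = 2406.52 kN·m.

M_n ≈ 2410 kN·m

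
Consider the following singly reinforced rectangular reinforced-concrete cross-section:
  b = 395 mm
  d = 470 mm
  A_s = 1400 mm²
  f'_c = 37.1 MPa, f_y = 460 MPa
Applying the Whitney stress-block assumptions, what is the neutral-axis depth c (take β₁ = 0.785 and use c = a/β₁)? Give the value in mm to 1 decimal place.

T = A_s f_y = 1400 × 460 = 644000 N = 644 kN.
Setting C = 0.85 f'_c a b equal to T: a = 644000/(0.85 × 37.1 × 395) = 51.701 mm.
With β₁ = 0.785, c = a/β₁ = 51.701/0.785 = 65.9 mm.

c ≈ 65.9 mm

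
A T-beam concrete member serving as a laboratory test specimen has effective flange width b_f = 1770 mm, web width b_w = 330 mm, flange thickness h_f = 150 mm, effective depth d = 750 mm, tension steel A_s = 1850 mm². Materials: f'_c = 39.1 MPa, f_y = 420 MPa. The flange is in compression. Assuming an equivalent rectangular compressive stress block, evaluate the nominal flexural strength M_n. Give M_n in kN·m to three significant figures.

M_n ≈ 578 kN·m

Tension: T = A_s f_y = 1850 × 420 = 777000 N.
Try a within the flange: a = T/(0.85 f'_c b_f) = 777000/(0.85 × 39.1 × 1770) = 13.21 mm.
Since a = 13.21 ≤ h_f = 150 mm, the stress block lies entirely in the flange; analyse as a rectangular beam of width b_f.
M_n = T(d − a/2) = 777000 × (750 − 6.605) = 577.62 × 10⁶ N·mm.
M_n = 577.62 kN·m.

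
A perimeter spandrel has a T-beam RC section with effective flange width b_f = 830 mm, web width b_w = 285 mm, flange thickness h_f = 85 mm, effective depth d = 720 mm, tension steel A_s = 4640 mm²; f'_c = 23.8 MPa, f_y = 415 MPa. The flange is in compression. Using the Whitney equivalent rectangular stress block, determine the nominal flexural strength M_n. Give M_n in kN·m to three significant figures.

Tension: T = A_s f_y = 4640 × 415 = 1925600 N.
Try a within the flange: a = T/(0.85 f'_c b_f) = 1925600/(0.85 × 23.8 × 830) = 114.68 mm.
a = 114.68 > h_f = 85 mm: the block extends into the web. Split into flange-overhang and web parts.
C_f = 0.85 f'_c (b_f − b_w) h_f = 0.85 × 23.8 × (830 − 285) × 85 = 937155 N.
Remaining web compression depth: a_w = (T − C_f)/(0.85 f'_c b_w) = (1925600 − 937155)/(0.85 × 23.8 × 285) = 171.44 mm.
M_n = C_f(d − h_f/2) + (T − C_f)(d − a_w/2) = 937155 × (720 − 42.5) + 988445 × (720 − 85.72) = 634.92 + 626.95 = 1261.87 × 10⁶ N·mm.
M_n = 1261.87 kN·m.

M_n ≈ 1260 kN·m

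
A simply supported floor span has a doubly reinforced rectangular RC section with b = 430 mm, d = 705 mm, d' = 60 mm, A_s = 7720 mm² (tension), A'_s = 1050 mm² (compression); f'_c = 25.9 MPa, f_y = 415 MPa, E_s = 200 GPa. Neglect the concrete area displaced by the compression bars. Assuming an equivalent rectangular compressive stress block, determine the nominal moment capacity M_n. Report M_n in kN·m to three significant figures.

M_n ≈ 1830 kN·m

Assume both tension and compression steel yield.
Net tension couple steel: A_s − A'_s = 6670 mm².
a = (A_s − A'_s) f_y / (0.85 f'_c b) = 2768050/(0.85 × 25.9 × 430) = 292.41 mm.
c = a/β₁ = 292.41/0.85 = 344.01 mm; ε'_s = 0.003(c − d')/c = 0.0025 ≥ f_y/E_s = 0.0021, so compression steel does yield.
M_n = (A_s − A'_s) f_y (d − a/2) + A'_s f_y (d − d') = [2768050 × (705 − 146.205) + 435750 × (705 − 60)] × 10⁻⁶ = 1546.77 + 281.06 = 1827.83 kN·m.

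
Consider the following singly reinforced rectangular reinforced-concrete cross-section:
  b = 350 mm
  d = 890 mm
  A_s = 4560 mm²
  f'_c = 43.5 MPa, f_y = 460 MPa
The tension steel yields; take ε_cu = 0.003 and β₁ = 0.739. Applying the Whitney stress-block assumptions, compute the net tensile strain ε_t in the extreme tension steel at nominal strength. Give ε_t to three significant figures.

ε_t ≈ 0.00917

a = A_s f_y/(0.85 f'_c b) = 162.09 mm.
β₁ = 0.739, so c = a/β₁ = 162.09/0.739 = 219.34 mm.
From the linear strain diagram with ε_cu = 0.003: ε_t = 0.003 (d − c)/c = 0.003 × (890 − 219.34)/219.34 = 0.00917.
Since ε_t ≥ 0.005, the section is tension-controlled.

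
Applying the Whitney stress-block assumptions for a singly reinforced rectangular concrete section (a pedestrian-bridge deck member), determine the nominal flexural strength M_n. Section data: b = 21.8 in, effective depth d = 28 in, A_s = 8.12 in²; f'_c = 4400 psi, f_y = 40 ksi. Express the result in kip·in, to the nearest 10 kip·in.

T = A_s f_y = 8.12 × 40 = 324.8 kips.
a = T/(0.85 f'_c b) = 324.8/(0.85 × 4.4 × 21.8) = 3.984 in.
M_n = T(d − a/2) = 324.8 × (28 − 1.992) = 8447.4 kip·in.

M_n ≈ 8450 kip·in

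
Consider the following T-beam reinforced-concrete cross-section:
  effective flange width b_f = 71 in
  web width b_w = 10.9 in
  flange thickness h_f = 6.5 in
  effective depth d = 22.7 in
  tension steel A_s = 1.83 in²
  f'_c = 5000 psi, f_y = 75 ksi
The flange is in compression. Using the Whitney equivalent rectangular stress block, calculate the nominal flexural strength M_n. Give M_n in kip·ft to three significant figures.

Tension: T = A_s f_y = 1.83 × 75 = 137.25 kips.
Try a within the flange: a = T/(0.85 f'_c b_f) = 137.25/(0.85 × 5 × 71) = 0.455 in.
Since a = 0.455 ≤ h_f = 6.5 in, the stress block lies entirely in the flange; analyse as a rectangular beam of width b_f.
M_n = T(d − a/2) = 137.25 × (22.7 − 0.2275) = 3084.4 kip·in.
M_n = 3084.4/12 = 257.03 kip·ft.

M_n ≈ 257 kip·ft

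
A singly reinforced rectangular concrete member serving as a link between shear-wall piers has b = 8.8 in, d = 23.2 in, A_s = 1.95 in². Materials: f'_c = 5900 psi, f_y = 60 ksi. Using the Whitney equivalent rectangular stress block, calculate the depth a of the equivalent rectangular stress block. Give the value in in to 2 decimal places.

a ≈ 2.65 in

T = A_s f_y = 1.95 × 60 = 117 kips.
a = T/(0.85 f'_c b) = 117/(0.85 × 5.9 × 8.8) = 2.65 in.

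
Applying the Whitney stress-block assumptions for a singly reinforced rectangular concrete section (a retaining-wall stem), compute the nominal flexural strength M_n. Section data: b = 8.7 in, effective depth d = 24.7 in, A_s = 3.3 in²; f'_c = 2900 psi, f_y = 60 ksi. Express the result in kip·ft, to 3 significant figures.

T = A_s f_y = 3.3 × 60 = 198 kips.
a = T/(0.85 f'_c b) = 198/(0.85 × 2.9 × 8.7) = 9.233 in.
M_n = T(d − a/2) = 198 × (24.7 − 4.6165) = 3976.5 kip·in = 3976.5/12 = 331.38 kip·ft.

M_n ≈ 331 kip·ft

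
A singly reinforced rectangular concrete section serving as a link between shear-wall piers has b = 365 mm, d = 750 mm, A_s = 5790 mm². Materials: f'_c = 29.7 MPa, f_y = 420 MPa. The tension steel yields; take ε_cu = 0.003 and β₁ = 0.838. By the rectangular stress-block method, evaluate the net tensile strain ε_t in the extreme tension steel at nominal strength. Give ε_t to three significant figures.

ε_t ≈ 0.00414

a = A_s f_y/(0.85 f'_c b) = 263.91 mm.
β₁ = 0.838, so c = a/β₁ = 263.91/0.838 = 314.93 mm.
From the linear strain diagram with ε_cu = 0.003: ε_t = 0.003 (d − c)/c = 0.003 × (750 − 314.93)/314.93 = 0.00414.
ε_t is between 0.004 and 0.005 — transition zone.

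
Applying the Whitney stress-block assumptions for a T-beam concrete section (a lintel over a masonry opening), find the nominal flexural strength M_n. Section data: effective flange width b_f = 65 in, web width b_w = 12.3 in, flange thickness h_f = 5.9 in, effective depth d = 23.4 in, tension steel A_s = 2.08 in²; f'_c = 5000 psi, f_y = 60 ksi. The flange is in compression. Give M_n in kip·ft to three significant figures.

Tension: T = A_s f_y = 2.08 × 60 = 124.8 kips.
Try a within the flange: a = T/(0.85 f'_c b_f) = 124.8/(0.85 × 5 × 65) = 0.452 in.
Since a = 0.452 ≤ h_f = 5.9 in, the stress block lies entirely in the flange; analyse as a rectangular beam of width b_f.
M_n = T(d − a/2) = 124.8 × (23.4 − 0.226) = 2892.1 kip·in.
M_n = 2892.1/12 = 241.01 kip·ft.

M_n ≈ 241 kip·ft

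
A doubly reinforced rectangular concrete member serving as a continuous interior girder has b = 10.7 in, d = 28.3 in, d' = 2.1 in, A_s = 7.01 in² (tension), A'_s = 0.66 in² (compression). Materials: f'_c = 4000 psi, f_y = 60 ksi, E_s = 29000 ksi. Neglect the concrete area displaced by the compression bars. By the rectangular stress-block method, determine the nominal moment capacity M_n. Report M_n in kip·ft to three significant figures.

M_n ≈ 819 kip·ft

Assume both steels yield.
a = (A_s − A'_s) f_y/(0.85 f'_c b) = (7.01 − 0.66) × 60/(0.85 × 4 × 10.7) = 10.473 in.
c = a/β₁ = 10.473/0.85 = 12.321 in; ε'_s = 0.003(c − d')/c = 0.0025 ≥ ε_y = 0.0021, so the compression steel yields.
M_n = (A_s − A'_s) f_y (d − a/2) + A'_s f_y (d − d') = 381 × (28.3 − 5.2365) + 39.6 × (28.3 − 2.1) = 8787.2 + 1037.5 = 9824.7 kip·in = 9824.7/12 = 818.73 kip·ft.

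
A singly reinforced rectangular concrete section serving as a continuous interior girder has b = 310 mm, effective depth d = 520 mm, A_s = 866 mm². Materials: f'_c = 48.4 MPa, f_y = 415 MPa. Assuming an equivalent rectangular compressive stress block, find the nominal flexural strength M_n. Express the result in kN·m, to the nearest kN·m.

T = A_s f_y = 866 × 415 = 359390 N = 359.39 kN.
From C = T: a = T/(0.85 f'_c b) = 359390/(0.85 × 48.4 × 310) = 28.18 mm.
M_n = T(d − a/2) = 359.39 kN × (520 − 14.09) mm = 181.82 kN·m.

M_n ≈ 182 kN·m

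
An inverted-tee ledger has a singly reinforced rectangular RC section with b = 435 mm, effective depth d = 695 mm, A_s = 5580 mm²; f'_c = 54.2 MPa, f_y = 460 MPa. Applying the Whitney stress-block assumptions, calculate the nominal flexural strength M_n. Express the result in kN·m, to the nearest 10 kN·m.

T = A_s f_y = 5580 × 460 = 2566800 N = 2566.8 kN.
From C = T: a = T/(0.85 f'_c b) = 2566800/(0.85 × 54.2 × 435) = 128.08 mm.
M_n = T(d − a/2) = 2566.8 kN × (695 − 64.04) mm = 1619.55 kN·m.

M_n ≈ 1620 kN·m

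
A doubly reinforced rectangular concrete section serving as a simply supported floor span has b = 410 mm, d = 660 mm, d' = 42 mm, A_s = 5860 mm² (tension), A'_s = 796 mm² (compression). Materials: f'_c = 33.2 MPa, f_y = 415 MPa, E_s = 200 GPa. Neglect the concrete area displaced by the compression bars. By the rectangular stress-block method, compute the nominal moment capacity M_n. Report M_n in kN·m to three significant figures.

Assume both tension and compression steel yield.
Net tension couple steel: A_s − A'_s = 5064 mm².
a = (A_s − A'_s) f_y / (0.85 f'_c b) = 2101560/(0.85 × 33.2 × 410) = 181.64 mm.
c = a/β₁ = 181.64/0.813 = 223.42 mm; ε'_s = 0.003(c − d')/c = 0.0024 ≥ f_y/E_s = 0.0021, so compression steel does yield.
M_n = (A_s − A'_s) f_y (d − a/2) + A'_s f_y (d − d') = [2101560 × (660 − 90.82) + 330340 × (660 − 42)] × 10⁻⁶ = 1196.17 + 204.15 = 1400.32 kN·m.

M_n ≈ 1400 kN·m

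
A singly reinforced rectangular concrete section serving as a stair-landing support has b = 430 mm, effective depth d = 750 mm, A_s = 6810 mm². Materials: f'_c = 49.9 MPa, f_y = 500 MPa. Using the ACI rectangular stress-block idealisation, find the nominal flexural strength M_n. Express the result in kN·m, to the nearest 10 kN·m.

T = A_s f_y = 6810 × 500 = 3405000 N = 3405 kN.
From C = T: a = T/(0.85 f'_c b) = 3405000/(0.85 × 49.9 × 430) = 186.69 mm.
M_n = T(d − a/2) = 3405 kN × (750 − 93.345) mm = 2235.91 kN·m.

M_n ≈ 2240 kN·m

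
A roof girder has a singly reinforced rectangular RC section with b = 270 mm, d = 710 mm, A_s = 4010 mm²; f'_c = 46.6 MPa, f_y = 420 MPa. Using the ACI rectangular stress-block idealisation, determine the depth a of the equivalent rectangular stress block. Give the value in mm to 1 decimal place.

a ≈ 157.5 mm

T = A_s f_y = 4010 × 420 = 1684200 N = 1684.2 kN.
Setting C = 0.85 f'_c a b equal to T: a = 1684200/(0.85 × 46.6 × 270) = 157.5 mm.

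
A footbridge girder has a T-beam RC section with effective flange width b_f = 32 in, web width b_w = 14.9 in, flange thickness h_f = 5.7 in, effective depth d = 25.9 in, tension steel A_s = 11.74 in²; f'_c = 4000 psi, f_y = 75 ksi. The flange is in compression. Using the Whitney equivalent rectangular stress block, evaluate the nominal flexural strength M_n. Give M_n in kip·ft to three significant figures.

M_n ≈ 1570 kip·ft

Tension: T = A_s f_y = 11.74 × 75 = 880.5 kips.
Try a within the flange: a = T/(0.85 f'_c b_f) = 880.5/(0.85 × 4 × 32) = 8.093 in.
a = 8.093 > h_f = 5.7 in: the block extends into the web. Split into flange-overhang and web parts.
C_f = 0.85 f'_c (b_f − b_w) h_f = 0.85 × 4 × (32 − 14.9) × 5.7 = 331.4 kips.
Remaining web compression depth: a_w = (T − C_f)/(0.85 f'_c b_w) = (880.5 − 331.4)/(0.85 × 4 × 14.9) = 10.839 in.
M_n = C_f(d − h_f/2) + (T − C_f)(d − a_w/2) = 331.4 × (25.9 − 2.85) + 549.1 × (25.9 − 5.4195) = 7638.8 + 11245.8 = 18884.6 kip·in.
M_n = 18884.6/12 = 1573.72 kip·ft.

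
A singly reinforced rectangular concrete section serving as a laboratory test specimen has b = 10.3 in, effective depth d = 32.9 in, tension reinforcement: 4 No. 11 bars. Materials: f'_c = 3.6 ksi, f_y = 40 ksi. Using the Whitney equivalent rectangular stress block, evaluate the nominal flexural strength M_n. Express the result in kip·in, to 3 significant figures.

M_n ≈ 7220 kip·in

A_s = 4 × 1.56 = 6.24 in².
T = A_s f_y = 6.24 × 40 = 249.6 kips.
a = T/(0.85 f'_c b) = 249.6/(0.85 × 3.6 × 10.3) = 7.919 in.
M_n = T(d − a/2) = 249.6 × (32.9 − 3.9595) = 7223.5 kip·in.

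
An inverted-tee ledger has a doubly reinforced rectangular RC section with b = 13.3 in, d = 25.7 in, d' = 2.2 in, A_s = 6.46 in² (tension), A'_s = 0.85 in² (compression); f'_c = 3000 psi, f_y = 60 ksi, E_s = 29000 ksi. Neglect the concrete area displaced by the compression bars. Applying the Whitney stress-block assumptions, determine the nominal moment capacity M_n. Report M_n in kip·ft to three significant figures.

M_n ≈ 682 kip·ft

Assume both steels yield.
a = (A_s − A'_s) f_y/(0.85 f'_c b) = (6.46 − 0.85) × 60/(0.85 × 3 × 13.3) = 9.925 in.
c = a/β₁ = 9.925/0.85 = 11.676 in; ε'_s = 0.003(c − d')/c = 0.0024 ≥ ε_y = 0.0021, so the compression steel yields.
M_n = (A_s − A'_s) f_y (d − a/2) + A'_s f_y (d − d') = 336.6 × (25.7 − 4.9625) + 51 × (25.7 − 2.2) = 6980.2 + 1198.5 = 8178.7 kip·in = 8178.7/12 = 681.56 kip·ft.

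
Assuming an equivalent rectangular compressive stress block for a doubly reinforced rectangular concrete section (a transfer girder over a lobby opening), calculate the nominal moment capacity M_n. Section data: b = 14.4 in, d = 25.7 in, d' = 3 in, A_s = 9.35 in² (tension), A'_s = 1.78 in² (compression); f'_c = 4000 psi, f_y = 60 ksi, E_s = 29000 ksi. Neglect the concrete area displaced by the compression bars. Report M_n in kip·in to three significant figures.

Assume both steels yield.
a = (A_s − A'_s) f_y/(0.85 f'_c b) = (9.35 − 1.78) × 60/(0.85 × 4 × 14.4) = 9.277 in.
c = a/β₁ = 9.277/0.85 = 10.914 in; ε'_s = 0.003(c − d')/c = 0.0022 ≥ ε_y = 0.0021, so the compression steel yields.
M_n = (A_s − A'_s) f_y (d − a/2) + A'_s f_y (d − d') = 454.2 × (25.7 − 4.6385) + 106.8 × (25.7 − 3) = 9566.1 + 2424.4 = 11990.5 kip·in.

M_n ≈ 12000 kip·in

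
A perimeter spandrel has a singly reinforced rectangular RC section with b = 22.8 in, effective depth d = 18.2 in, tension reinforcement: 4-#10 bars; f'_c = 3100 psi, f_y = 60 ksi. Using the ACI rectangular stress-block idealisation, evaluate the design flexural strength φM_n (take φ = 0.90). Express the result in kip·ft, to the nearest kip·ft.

φM_n ≈ 358 kip·ft

A_s = 4 × 1.27 = 5.08 in².
T = A_s f_y = 5.08 × 60 = 304.8 kips.
a = T/(0.85 f'_c b) = 304.8/(0.85 × 3.1 × 22.8) = 5.073 in.
M_n = T(d − a/2) = 304.8 × (18.2 − 2.5365) = 4774.2 kip·in = 4774.2/12 = 397.85 kip·ft.
φM_n = 0.90 × 397.85 = 358.07 kip·ft.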